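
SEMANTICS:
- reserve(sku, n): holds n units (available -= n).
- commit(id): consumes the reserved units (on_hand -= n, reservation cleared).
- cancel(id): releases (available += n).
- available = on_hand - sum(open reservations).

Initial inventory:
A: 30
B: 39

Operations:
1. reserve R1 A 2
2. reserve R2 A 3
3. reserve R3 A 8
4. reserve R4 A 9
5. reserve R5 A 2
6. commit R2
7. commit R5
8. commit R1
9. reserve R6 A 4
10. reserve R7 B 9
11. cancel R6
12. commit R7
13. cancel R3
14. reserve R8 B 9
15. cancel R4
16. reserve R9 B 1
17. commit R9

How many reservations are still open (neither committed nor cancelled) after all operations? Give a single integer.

Answer: 1

Derivation:
Step 1: reserve R1 A 2 -> on_hand[A=30 B=39] avail[A=28 B=39] open={R1}
Step 2: reserve R2 A 3 -> on_hand[A=30 B=39] avail[A=25 B=39] open={R1,R2}
Step 3: reserve R3 A 8 -> on_hand[A=30 B=39] avail[A=17 B=39] open={R1,R2,R3}
Step 4: reserve R4 A 9 -> on_hand[A=30 B=39] avail[A=8 B=39] open={R1,R2,R3,R4}
Step 5: reserve R5 A 2 -> on_hand[A=30 B=39] avail[A=6 B=39] open={R1,R2,R3,R4,R5}
Step 6: commit R2 -> on_hand[A=27 B=39] avail[A=6 B=39] open={R1,R3,R4,R5}
Step 7: commit R5 -> on_hand[A=25 B=39] avail[A=6 B=39] open={R1,R3,R4}
Step 8: commit R1 -> on_hand[A=23 B=39] avail[A=6 B=39] open={R3,R4}
Step 9: reserve R6 A 4 -> on_hand[A=23 B=39] avail[A=2 B=39] open={R3,R4,R6}
Step 10: reserve R7 B 9 -> on_hand[A=23 B=39] avail[A=2 B=30] open={R3,R4,R6,R7}
Step 11: cancel R6 -> on_hand[A=23 B=39] avail[A=6 B=30] open={R3,R4,R7}
Step 12: commit R7 -> on_hand[A=23 B=30] avail[A=6 B=30] open={R3,R4}
Step 13: cancel R3 -> on_hand[A=23 B=30] avail[A=14 B=30] open={R4}
Step 14: reserve R8 B 9 -> on_hand[A=23 B=30] avail[A=14 B=21] open={R4,R8}
Step 15: cancel R4 -> on_hand[A=23 B=30] avail[A=23 B=21] open={R8}
Step 16: reserve R9 B 1 -> on_hand[A=23 B=30] avail[A=23 B=20] open={R8,R9}
Step 17: commit R9 -> on_hand[A=23 B=29] avail[A=23 B=20] open={R8}
Open reservations: ['R8'] -> 1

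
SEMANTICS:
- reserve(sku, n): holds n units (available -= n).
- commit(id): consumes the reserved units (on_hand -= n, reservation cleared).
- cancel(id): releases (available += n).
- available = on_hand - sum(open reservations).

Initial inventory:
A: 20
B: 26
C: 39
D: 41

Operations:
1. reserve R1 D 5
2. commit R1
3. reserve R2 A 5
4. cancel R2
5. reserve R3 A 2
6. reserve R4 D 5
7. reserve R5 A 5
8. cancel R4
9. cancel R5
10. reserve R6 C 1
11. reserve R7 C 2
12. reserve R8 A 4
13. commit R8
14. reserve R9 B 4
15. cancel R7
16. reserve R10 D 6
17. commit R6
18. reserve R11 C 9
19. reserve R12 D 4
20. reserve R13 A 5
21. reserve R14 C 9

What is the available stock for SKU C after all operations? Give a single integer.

Step 1: reserve R1 D 5 -> on_hand[A=20 B=26 C=39 D=41] avail[A=20 B=26 C=39 D=36] open={R1}
Step 2: commit R1 -> on_hand[A=20 B=26 C=39 D=36] avail[A=20 B=26 C=39 D=36] open={}
Step 3: reserve R2 A 5 -> on_hand[A=20 B=26 C=39 D=36] avail[A=15 B=26 C=39 D=36] open={R2}
Step 4: cancel R2 -> on_hand[A=20 B=26 C=39 D=36] avail[A=20 B=26 C=39 D=36] open={}
Step 5: reserve R3 A 2 -> on_hand[A=20 B=26 C=39 D=36] avail[A=18 B=26 C=39 D=36] open={R3}
Step 6: reserve R4 D 5 -> on_hand[A=20 B=26 C=39 D=36] avail[A=18 B=26 C=39 D=31] open={R3,R4}
Step 7: reserve R5 A 5 -> on_hand[A=20 B=26 C=39 D=36] avail[A=13 B=26 C=39 D=31] open={R3,R4,R5}
Step 8: cancel R4 -> on_hand[A=20 B=26 C=39 D=36] avail[A=13 B=26 C=39 D=36] open={R3,R5}
Step 9: cancel R5 -> on_hand[A=20 B=26 C=39 D=36] avail[A=18 B=26 C=39 D=36] open={R3}
Step 10: reserve R6 C 1 -> on_hand[A=20 B=26 C=39 D=36] avail[A=18 B=26 C=38 D=36] open={R3,R6}
Step 11: reserve R7 C 2 -> on_hand[A=20 B=26 C=39 D=36] avail[A=18 B=26 C=36 D=36] open={R3,R6,R7}
Step 12: reserve R8 A 4 -> on_hand[A=20 B=26 C=39 D=36] avail[A=14 B=26 C=36 D=36] open={R3,R6,R7,R8}
Step 13: commit R8 -> on_hand[A=16 B=26 C=39 D=36] avail[A=14 B=26 C=36 D=36] open={R3,R6,R7}
Step 14: reserve R9 B 4 -> on_hand[A=16 B=26 C=39 D=36] avail[A=14 B=22 C=36 D=36] open={R3,R6,R7,R9}
Step 15: cancel R7 -> on_hand[A=16 B=26 C=39 D=36] avail[A=14 B=22 C=38 D=36] open={R3,R6,R9}
Step 16: reserve R10 D 6 -> on_hand[A=16 B=26 C=39 D=36] avail[A=14 B=22 C=38 D=30] open={R10,R3,R6,R9}
Step 17: commit R6 -> on_hand[A=16 B=26 C=38 D=36] avail[A=14 B=22 C=38 D=30] open={R10,R3,R9}
Step 18: reserve R11 C 9 -> on_hand[A=16 B=26 C=38 D=36] avail[A=14 B=22 C=29 D=30] open={R10,R11,R3,R9}
Step 19: reserve R12 D 4 -> on_hand[A=16 B=26 C=38 D=36] avail[A=14 B=22 C=29 D=26] open={R10,R11,R12,R3,R9}
Step 20: reserve R13 A 5 -> on_hand[A=16 B=26 C=38 D=36] avail[A=9 B=22 C=29 D=26] open={R10,R11,R12,R13,R3,R9}
Step 21: reserve R14 C 9 -> on_hand[A=16 B=26 C=38 D=36] avail[A=9 B=22 C=20 D=26] open={R10,R11,R12,R13,R14,R3,R9}
Final available[C] = 20

Answer: 20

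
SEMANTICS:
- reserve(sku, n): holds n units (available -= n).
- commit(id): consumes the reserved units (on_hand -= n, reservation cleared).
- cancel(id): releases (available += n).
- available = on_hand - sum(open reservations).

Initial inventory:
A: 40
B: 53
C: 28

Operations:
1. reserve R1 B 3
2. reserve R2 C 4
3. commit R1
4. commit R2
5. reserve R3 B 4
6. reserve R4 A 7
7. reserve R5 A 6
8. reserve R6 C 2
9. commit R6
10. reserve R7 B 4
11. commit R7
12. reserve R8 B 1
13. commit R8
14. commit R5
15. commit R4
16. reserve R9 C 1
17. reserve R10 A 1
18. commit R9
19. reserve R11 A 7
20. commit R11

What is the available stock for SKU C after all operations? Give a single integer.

Answer: 21

Derivation:
Step 1: reserve R1 B 3 -> on_hand[A=40 B=53 C=28] avail[A=40 B=50 C=28] open={R1}
Step 2: reserve R2 C 4 -> on_hand[A=40 B=53 C=28] avail[A=40 B=50 C=24] open={R1,R2}
Step 3: commit R1 -> on_hand[A=40 B=50 C=28] avail[A=40 B=50 C=24] open={R2}
Step 4: commit R2 -> on_hand[A=40 B=50 C=24] avail[A=40 B=50 C=24] open={}
Step 5: reserve R3 B 4 -> on_hand[A=40 B=50 C=24] avail[A=40 B=46 C=24] open={R3}
Step 6: reserve R4 A 7 -> on_hand[A=40 B=50 C=24] avail[A=33 B=46 C=24] open={R3,R4}
Step 7: reserve R5 A 6 -> on_hand[A=40 B=50 C=24] avail[A=27 B=46 C=24] open={R3,R4,R5}
Step 8: reserve R6 C 2 -> on_hand[A=40 B=50 C=24] avail[A=27 B=46 C=22] open={R3,R4,R5,R6}
Step 9: commit R6 -> on_hand[A=40 B=50 C=22] avail[A=27 B=46 C=22] open={R3,R4,R5}
Step 10: reserve R7 B 4 -> on_hand[A=40 B=50 C=22] avail[A=27 B=42 C=22] open={R3,R4,R5,R7}
Step 11: commit R7 -> on_hand[A=40 B=46 C=22] avail[A=27 B=42 C=22] open={R3,R4,R5}
Step 12: reserve R8 B 1 -> on_hand[A=40 B=46 C=22] avail[A=27 B=41 C=22] open={R3,R4,R5,R8}
Step 13: commit R8 -> on_hand[A=40 B=45 C=22] avail[A=27 B=41 C=22] open={R3,R4,R5}
Step 14: commit R5 -> on_hand[A=34 B=45 C=22] avail[A=27 B=41 C=22] open={R3,R4}
Step 15: commit R4 -> on_hand[A=27 B=45 C=22] avail[A=27 B=41 C=22] open={R3}
Step 16: reserve R9 C 1 -> on_hand[A=27 B=45 C=22] avail[A=27 B=41 C=21] open={R3,R9}
Step 17: reserve R10 A 1 -> on_hand[A=27 B=45 C=22] avail[A=26 B=41 C=21] open={R10,R3,R9}
Step 18: commit R9 -> on_hand[A=27 B=45 C=21] avail[A=26 B=41 C=21] open={R10,R3}
Step 19: reserve R11 A 7 -> on_hand[A=27 B=45 C=21] avail[A=19 B=41 C=21] open={R10,R11,R3}
Step 20: commit R11 -> on_hand[A=20 B=45 C=21] avail[A=19 B=41 C=21] open={R10,R3}
Final available[C] = 21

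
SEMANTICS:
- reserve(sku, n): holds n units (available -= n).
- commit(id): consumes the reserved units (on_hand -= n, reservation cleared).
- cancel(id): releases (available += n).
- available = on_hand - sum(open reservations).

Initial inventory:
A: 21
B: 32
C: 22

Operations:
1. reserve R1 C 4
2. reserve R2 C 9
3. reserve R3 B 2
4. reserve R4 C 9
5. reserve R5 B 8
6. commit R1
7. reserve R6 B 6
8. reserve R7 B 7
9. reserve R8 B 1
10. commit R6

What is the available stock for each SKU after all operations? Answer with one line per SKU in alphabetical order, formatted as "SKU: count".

Answer: A: 21
B: 8
C: 0

Derivation:
Step 1: reserve R1 C 4 -> on_hand[A=21 B=32 C=22] avail[A=21 B=32 C=18] open={R1}
Step 2: reserve R2 C 9 -> on_hand[A=21 B=32 C=22] avail[A=21 B=32 C=9] open={R1,R2}
Step 3: reserve R3 B 2 -> on_hand[A=21 B=32 C=22] avail[A=21 B=30 C=9] open={R1,R2,R3}
Step 4: reserve R4 C 9 -> on_hand[A=21 B=32 C=22] avail[A=21 B=30 C=0] open={R1,R2,R3,R4}
Step 5: reserve R5 B 8 -> on_hand[A=21 B=32 C=22] avail[A=21 B=22 C=0] open={R1,R2,R3,R4,R5}
Step 6: commit R1 -> on_hand[A=21 B=32 C=18] avail[A=21 B=22 C=0] open={R2,R3,R4,R5}
Step 7: reserve R6 B 6 -> on_hand[A=21 B=32 C=18] avail[A=21 B=16 C=0] open={R2,R3,R4,R5,R6}
Step 8: reserve R7 B 7 -> on_hand[A=21 B=32 C=18] avail[A=21 B=9 C=0] open={R2,R3,R4,R5,R6,R7}
Step 9: reserve R8 B 1 -> on_hand[A=21 B=32 C=18] avail[A=21 B=8 C=0] open={R2,R3,R4,R5,R6,R7,R8}
Step 10: commit R6 -> on_hand[A=21 B=26 C=18] avail[A=21 B=8 C=0] open={R2,R3,R4,R5,R7,R8}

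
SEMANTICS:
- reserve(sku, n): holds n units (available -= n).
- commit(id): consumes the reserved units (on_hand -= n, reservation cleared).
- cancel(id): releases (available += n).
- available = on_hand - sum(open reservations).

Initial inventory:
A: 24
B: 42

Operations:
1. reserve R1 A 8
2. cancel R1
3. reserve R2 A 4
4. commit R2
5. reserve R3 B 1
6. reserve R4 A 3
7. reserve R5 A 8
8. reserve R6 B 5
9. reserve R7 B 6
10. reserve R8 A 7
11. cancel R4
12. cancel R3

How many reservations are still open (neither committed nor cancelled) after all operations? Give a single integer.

Answer: 4

Derivation:
Step 1: reserve R1 A 8 -> on_hand[A=24 B=42] avail[A=16 B=42] open={R1}
Step 2: cancel R1 -> on_hand[A=24 B=42] avail[A=24 B=42] open={}
Step 3: reserve R2 A 4 -> on_hand[A=24 B=42] avail[A=20 B=42] open={R2}
Step 4: commit R2 -> on_hand[A=20 B=42] avail[A=20 B=42] open={}
Step 5: reserve R3 B 1 -> on_hand[A=20 B=42] avail[A=20 B=41] open={R3}
Step 6: reserve R4 A 3 -> on_hand[A=20 B=42] avail[A=17 B=41] open={R3,R4}
Step 7: reserve R5 A 8 -> on_hand[A=20 B=42] avail[A=9 B=41] open={R3,R4,R5}
Step 8: reserve R6 B 5 -> on_hand[A=20 B=42] avail[A=9 B=36] open={R3,R4,R5,R6}
Step 9: reserve R7 B 6 -> on_hand[A=20 B=42] avail[A=9 B=30] open={R3,R4,R5,R6,R7}
Step 10: reserve R8 A 7 -> on_hand[A=20 B=42] avail[A=2 B=30] open={R3,R4,R5,R6,R7,R8}
Step 11: cancel R4 -> on_hand[A=20 B=42] avail[A=5 B=30] open={R3,R5,R6,R7,R8}
Step 12: cancel R3 -> on_hand[A=20 B=42] avail[A=5 B=31] open={R5,R6,R7,R8}
Open reservations: ['R5', 'R6', 'R7', 'R8'] -> 4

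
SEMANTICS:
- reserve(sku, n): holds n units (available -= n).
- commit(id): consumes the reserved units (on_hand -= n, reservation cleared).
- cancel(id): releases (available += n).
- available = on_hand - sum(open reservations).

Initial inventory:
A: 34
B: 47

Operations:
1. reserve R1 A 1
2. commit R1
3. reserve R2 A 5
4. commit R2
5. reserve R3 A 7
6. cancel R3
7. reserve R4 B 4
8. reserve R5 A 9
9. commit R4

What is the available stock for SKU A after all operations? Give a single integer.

Answer: 19

Derivation:
Step 1: reserve R1 A 1 -> on_hand[A=34 B=47] avail[A=33 B=47] open={R1}
Step 2: commit R1 -> on_hand[A=33 B=47] avail[A=33 B=47] open={}
Step 3: reserve R2 A 5 -> on_hand[A=33 B=47] avail[A=28 B=47] open={R2}
Step 4: commit R2 -> on_hand[A=28 B=47] avail[A=28 B=47] open={}
Step 5: reserve R3 A 7 -> on_hand[A=28 B=47] avail[A=21 B=47] open={R3}
Step 6: cancel R3 -> on_hand[A=28 B=47] avail[A=28 B=47] open={}
Step 7: reserve R4 B 4 -> on_hand[A=28 B=47] avail[A=28 B=43] open={R4}
Step 8: reserve R5 A 9 -> on_hand[A=28 B=47] avail[A=19 B=43] open={R4,R5}
Step 9: commit R4 -> on_hand[A=28 B=43] avail[A=19 B=43] open={R5}
Final available[A] = 19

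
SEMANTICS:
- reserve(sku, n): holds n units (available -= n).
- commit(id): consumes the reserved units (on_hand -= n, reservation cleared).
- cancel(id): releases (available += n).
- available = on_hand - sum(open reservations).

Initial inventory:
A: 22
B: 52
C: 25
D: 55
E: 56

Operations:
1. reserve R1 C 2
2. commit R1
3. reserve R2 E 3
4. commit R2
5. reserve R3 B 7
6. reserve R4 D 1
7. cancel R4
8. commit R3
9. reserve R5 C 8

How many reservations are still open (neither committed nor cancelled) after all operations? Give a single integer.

Step 1: reserve R1 C 2 -> on_hand[A=22 B=52 C=25 D=55 E=56] avail[A=22 B=52 C=23 D=55 E=56] open={R1}
Step 2: commit R1 -> on_hand[A=22 B=52 C=23 D=55 E=56] avail[A=22 B=52 C=23 D=55 E=56] open={}
Step 3: reserve R2 E 3 -> on_hand[A=22 B=52 C=23 D=55 E=56] avail[A=22 B=52 C=23 D=55 E=53] open={R2}
Step 4: commit R2 -> on_hand[A=22 B=52 C=23 D=55 E=53] avail[A=22 B=52 C=23 D=55 E=53] open={}
Step 5: reserve R3 B 7 -> on_hand[A=22 B=52 C=23 D=55 E=53] avail[A=22 B=45 C=23 D=55 E=53] open={R3}
Step 6: reserve R4 D 1 -> on_hand[A=22 B=52 C=23 D=55 E=53] avail[A=22 B=45 C=23 D=54 E=53] open={R3,R4}
Step 7: cancel R4 -> on_hand[A=22 B=52 C=23 D=55 E=53] avail[A=22 B=45 C=23 D=55 E=53] open={R3}
Step 8: commit R3 -> on_hand[A=22 B=45 C=23 D=55 E=53] avail[A=22 B=45 C=23 D=55 E=53] open={}
Step 9: reserve R5 C 8 -> on_hand[A=22 B=45 C=23 D=55 E=53] avail[A=22 B=45 C=15 D=55 E=53] open={R5}
Open reservations: ['R5'] -> 1

Answer: 1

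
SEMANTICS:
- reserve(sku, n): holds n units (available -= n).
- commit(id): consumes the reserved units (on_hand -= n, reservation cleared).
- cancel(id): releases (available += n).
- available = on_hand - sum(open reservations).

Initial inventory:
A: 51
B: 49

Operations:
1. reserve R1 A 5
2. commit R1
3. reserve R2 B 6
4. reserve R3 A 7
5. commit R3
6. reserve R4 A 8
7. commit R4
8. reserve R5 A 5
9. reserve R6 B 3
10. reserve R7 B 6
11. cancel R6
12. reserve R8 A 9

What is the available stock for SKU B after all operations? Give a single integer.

Step 1: reserve R1 A 5 -> on_hand[A=51 B=49] avail[A=46 B=49] open={R1}
Step 2: commit R1 -> on_hand[A=46 B=49] avail[A=46 B=49] open={}
Step 3: reserve R2 B 6 -> on_hand[A=46 B=49] avail[A=46 B=43] open={R2}
Step 4: reserve R3 A 7 -> on_hand[A=46 B=49] avail[A=39 B=43] open={R2,R3}
Step 5: commit R3 -> on_hand[A=39 B=49] avail[A=39 B=43] open={R2}
Step 6: reserve R4 A 8 -> on_hand[A=39 B=49] avail[A=31 B=43] open={R2,R4}
Step 7: commit R4 -> on_hand[A=31 B=49] avail[A=31 B=43] open={R2}
Step 8: reserve R5 A 5 -> on_hand[A=31 B=49] avail[A=26 B=43] open={R2,R5}
Step 9: reserve R6 B 3 -> on_hand[A=31 B=49] avail[A=26 B=40] open={R2,R5,R6}
Step 10: reserve R7 B 6 -> on_hand[A=31 B=49] avail[A=26 B=34] open={R2,R5,R6,R7}
Step 11: cancel R6 -> on_hand[A=31 B=49] avail[A=26 B=37] open={R2,R5,R7}
Step 12: reserve R8 A 9 -> on_hand[A=31 B=49] avail[A=17 B=37] open={R2,R5,R7,R8}
Final available[B] = 37

Answer: 37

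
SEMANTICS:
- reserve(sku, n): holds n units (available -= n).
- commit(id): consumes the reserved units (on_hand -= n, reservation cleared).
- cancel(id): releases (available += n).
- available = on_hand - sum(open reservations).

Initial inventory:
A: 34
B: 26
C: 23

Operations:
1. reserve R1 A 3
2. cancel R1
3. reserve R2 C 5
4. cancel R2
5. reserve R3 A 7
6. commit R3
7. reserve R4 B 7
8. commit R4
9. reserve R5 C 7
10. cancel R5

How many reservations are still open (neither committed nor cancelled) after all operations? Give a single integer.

Answer: 0

Derivation:
Step 1: reserve R1 A 3 -> on_hand[A=34 B=26 C=23] avail[A=31 B=26 C=23] open={R1}
Step 2: cancel R1 -> on_hand[A=34 B=26 C=23] avail[A=34 B=26 C=23] open={}
Step 3: reserve R2 C 5 -> on_hand[A=34 B=26 C=23] avail[A=34 B=26 C=18] open={R2}
Step 4: cancel R2 -> on_hand[A=34 B=26 C=23] avail[A=34 B=26 C=23] open={}
Step 5: reserve R3 A 7 -> on_hand[A=34 B=26 C=23] avail[A=27 B=26 C=23] open={R3}
Step 6: commit R3 -> on_hand[A=27 B=26 C=23] avail[A=27 B=26 C=23] open={}
Step 7: reserve R4 B 7 -> on_hand[A=27 B=26 C=23] avail[A=27 B=19 C=23] open={R4}
Step 8: commit R4 -> on_hand[A=27 B=19 C=23] avail[A=27 B=19 C=23] open={}
Step 9: reserve R5 C 7 -> on_hand[A=27 B=19 C=23] avail[A=27 B=19 C=16] open={R5}
Step 10: cancel R5 -> on_hand[A=27 B=19 C=23] avail[A=27 B=19 C=23] open={}
Open reservations: [] -> 0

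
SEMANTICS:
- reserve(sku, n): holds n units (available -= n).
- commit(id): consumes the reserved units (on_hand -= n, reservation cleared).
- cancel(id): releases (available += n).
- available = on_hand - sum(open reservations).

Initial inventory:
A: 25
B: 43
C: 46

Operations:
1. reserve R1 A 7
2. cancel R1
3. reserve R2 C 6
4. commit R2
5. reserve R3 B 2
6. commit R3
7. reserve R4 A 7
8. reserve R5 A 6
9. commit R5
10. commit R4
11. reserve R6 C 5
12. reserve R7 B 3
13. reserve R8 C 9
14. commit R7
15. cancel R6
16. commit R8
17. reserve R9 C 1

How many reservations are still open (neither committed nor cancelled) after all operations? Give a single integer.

Answer: 1

Derivation:
Step 1: reserve R1 A 7 -> on_hand[A=25 B=43 C=46] avail[A=18 B=43 C=46] open={R1}
Step 2: cancel R1 -> on_hand[A=25 B=43 C=46] avail[A=25 B=43 C=46] open={}
Step 3: reserve R2 C 6 -> on_hand[A=25 B=43 C=46] avail[A=25 B=43 C=40] open={R2}
Step 4: commit R2 -> on_hand[A=25 B=43 C=40] avail[A=25 B=43 C=40] open={}
Step 5: reserve R3 B 2 -> on_hand[A=25 B=43 C=40] avail[A=25 B=41 C=40] open={R3}
Step 6: commit R3 -> on_hand[A=25 B=41 C=40] avail[A=25 B=41 C=40] open={}
Step 7: reserve R4 A 7 -> on_hand[A=25 B=41 C=40] avail[A=18 B=41 C=40] open={R4}
Step 8: reserve R5 A 6 -> on_hand[A=25 B=41 C=40] avail[A=12 B=41 C=40] open={R4,R5}
Step 9: commit R5 -> on_hand[A=19 B=41 C=40] avail[A=12 B=41 C=40] open={R4}
Step 10: commit R4 -> on_hand[A=12 B=41 C=40] avail[A=12 B=41 C=40] open={}
Step 11: reserve R6 C 5 -> on_hand[A=12 B=41 C=40] avail[A=12 B=41 C=35] open={R6}
Step 12: reserve R7 B 3 -> on_hand[A=12 B=41 C=40] avail[A=12 B=38 C=35] open={R6,R7}
Step 13: reserve R8 C 9 -> on_hand[A=12 B=41 C=40] avail[A=12 B=38 C=26] open={R6,R7,R8}
Step 14: commit R7 -> on_hand[A=12 B=38 C=40] avail[A=12 B=38 C=26] open={R6,R8}
Step 15: cancel R6 -> on_hand[A=12 B=38 C=40] avail[A=12 B=38 C=31] open={R8}
Step 16: commit R8 -> on_hand[A=12 B=38 C=31] avail[A=12 B=38 C=31] open={}
Step 17: reserve R9 C 1 -> on_hand[A=12 B=38 C=31] avail[A=12 B=38 C=30] open={R9}
Open reservations: ['R9'] -> 1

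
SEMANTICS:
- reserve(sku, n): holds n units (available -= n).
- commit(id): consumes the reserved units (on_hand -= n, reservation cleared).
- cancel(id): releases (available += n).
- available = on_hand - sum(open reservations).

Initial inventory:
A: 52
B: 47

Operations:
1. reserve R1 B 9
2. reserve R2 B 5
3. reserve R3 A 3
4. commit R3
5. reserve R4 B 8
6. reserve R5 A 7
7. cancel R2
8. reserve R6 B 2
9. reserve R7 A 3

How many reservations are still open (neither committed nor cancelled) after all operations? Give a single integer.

Answer: 5

Derivation:
Step 1: reserve R1 B 9 -> on_hand[A=52 B=47] avail[A=52 B=38] open={R1}
Step 2: reserve R2 B 5 -> on_hand[A=52 B=47] avail[A=52 B=33] open={R1,R2}
Step 3: reserve R3 A 3 -> on_hand[A=52 B=47] avail[A=49 B=33] open={R1,R2,R3}
Step 4: commit R3 -> on_hand[A=49 B=47] avail[A=49 B=33] open={R1,R2}
Step 5: reserve R4 B 8 -> on_hand[A=49 B=47] avail[A=49 B=25] open={R1,R2,R4}
Step 6: reserve R5 A 7 -> on_hand[A=49 B=47] avail[A=42 B=25] open={R1,R2,R4,R5}
Step 7: cancel R2 -> on_hand[A=49 B=47] avail[A=42 B=30] open={R1,R4,R5}
Step 8: reserve R6 B 2 -> on_hand[A=49 B=47] avail[A=42 B=28] open={R1,R4,R5,R6}
Step 9: reserve R7 A 3 -> on_hand[A=49 B=47] avail[A=39 B=28] open={R1,R4,R5,R6,R7}
Open reservations: ['R1', 'R4', 'R5', 'R6', 'R7'] -> 5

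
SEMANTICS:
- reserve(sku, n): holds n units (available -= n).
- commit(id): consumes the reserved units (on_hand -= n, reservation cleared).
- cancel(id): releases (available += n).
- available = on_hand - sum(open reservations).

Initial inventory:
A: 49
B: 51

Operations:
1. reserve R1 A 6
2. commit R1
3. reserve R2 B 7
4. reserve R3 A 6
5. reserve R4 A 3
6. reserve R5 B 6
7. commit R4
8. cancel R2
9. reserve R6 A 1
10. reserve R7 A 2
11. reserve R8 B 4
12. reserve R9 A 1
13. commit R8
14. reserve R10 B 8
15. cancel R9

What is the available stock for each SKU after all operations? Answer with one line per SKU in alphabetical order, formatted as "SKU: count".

Step 1: reserve R1 A 6 -> on_hand[A=49 B=51] avail[A=43 B=51] open={R1}
Step 2: commit R1 -> on_hand[A=43 B=51] avail[A=43 B=51] open={}
Step 3: reserve R2 B 7 -> on_hand[A=43 B=51] avail[A=43 B=44] open={R2}
Step 4: reserve R3 A 6 -> on_hand[A=43 B=51] avail[A=37 B=44] open={R2,R3}
Step 5: reserve R4 A 3 -> on_hand[A=43 B=51] avail[A=34 B=44] open={R2,R3,R4}
Step 6: reserve R5 B 6 -> on_hand[A=43 B=51] avail[A=34 B=38] open={R2,R3,R4,R5}
Step 7: commit R4 -> on_hand[A=40 B=51] avail[A=34 B=38] open={R2,R3,R5}
Step 8: cancel R2 -> on_hand[A=40 B=51] avail[A=34 B=45] open={R3,R5}
Step 9: reserve R6 A 1 -> on_hand[A=40 B=51] avail[A=33 B=45] open={R3,R5,R6}
Step 10: reserve R7 A 2 -> on_hand[A=40 B=51] avail[A=31 B=45] open={R3,R5,R6,R7}
Step 11: reserve R8 B 4 -> on_hand[A=40 B=51] avail[A=31 B=41] open={R3,R5,R6,R7,R8}
Step 12: reserve R9 A 1 -> on_hand[A=40 B=51] avail[A=30 B=41] open={R3,R5,R6,R7,R8,R9}
Step 13: commit R8 -> on_hand[A=40 B=47] avail[A=30 B=41] open={R3,R5,R6,R7,R9}
Step 14: reserve R10 B 8 -> on_hand[A=40 B=47] avail[A=30 B=33] open={R10,R3,R5,R6,R7,R9}
Step 15: cancel R9 -> on_hand[A=40 B=47] avail[A=31 B=33] open={R10,R3,R5,R6,R7}

Answer: A: 31
B: 33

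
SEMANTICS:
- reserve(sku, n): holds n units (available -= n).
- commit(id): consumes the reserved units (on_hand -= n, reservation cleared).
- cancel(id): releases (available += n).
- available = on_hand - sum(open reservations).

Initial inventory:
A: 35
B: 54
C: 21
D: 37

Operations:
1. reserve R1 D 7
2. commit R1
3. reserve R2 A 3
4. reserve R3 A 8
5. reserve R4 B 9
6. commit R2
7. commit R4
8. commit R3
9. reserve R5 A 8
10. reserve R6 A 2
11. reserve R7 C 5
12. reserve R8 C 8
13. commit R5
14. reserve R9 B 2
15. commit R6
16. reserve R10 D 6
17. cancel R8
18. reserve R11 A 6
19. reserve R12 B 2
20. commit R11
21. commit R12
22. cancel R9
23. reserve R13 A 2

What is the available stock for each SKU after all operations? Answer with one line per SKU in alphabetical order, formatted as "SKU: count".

Answer: A: 6
B: 43
C: 16
D: 24

Derivation:
Step 1: reserve R1 D 7 -> on_hand[A=35 B=54 C=21 D=37] avail[A=35 B=54 C=21 D=30] open={R1}
Step 2: commit R1 -> on_hand[A=35 B=54 C=21 D=30] avail[A=35 B=54 C=21 D=30] open={}
Step 3: reserve R2 A 3 -> on_hand[A=35 B=54 C=21 D=30] avail[A=32 B=54 C=21 D=30] open={R2}
Step 4: reserve R3 A 8 -> on_hand[A=35 B=54 C=21 D=30] avail[A=24 B=54 C=21 D=30] open={R2,R3}
Step 5: reserve R4 B 9 -> on_hand[A=35 B=54 C=21 D=30] avail[A=24 B=45 C=21 D=30] open={R2,R3,R4}
Step 6: commit R2 -> on_hand[A=32 B=54 C=21 D=30] avail[A=24 B=45 C=21 D=30] open={R3,R4}
Step 7: commit R4 -> on_hand[A=32 B=45 C=21 D=30] avail[A=24 B=45 C=21 D=30] open={R3}
Step 8: commit R3 -> on_hand[A=24 B=45 C=21 D=30] avail[A=24 B=45 C=21 D=30] open={}
Step 9: reserve R5 A 8 -> on_hand[A=24 B=45 C=21 D=30] avail[A=16 B=45 C=21 D=30] open={R5}
Step 10: reserve R6 A 2 -> on_hand[A=24 B=45 C=21 D=30] avail[A=14 B=45 C=21 D=30] open={R5,R6}
Step 11: reserve R7 C 5 -> on_hand[A=24 B=45 C=21 D=30] avail[A=14 B=45 C=16 D=30] open={R5,R6,R7}
Step 12: reserve R8 C 8 -> on_hand[A=24 B=45 C=21 D=30] avail[A=14 B=45 C=8 D=30] open={R5,R6,R7,R8}
Step 13: commit R5 -> on_hand[A=16 B=45 C=21 D=30] avail[A=14 B=45 C=8 D=30] open={R6,R7,R8}
Step 14: reserve R9 B 2 -> on_hand[A=16 B=45 C=21 D=30] avail[A=14 B=43 C=8 D=30] open={R6,R7,R8,R9}
Step 15: commit R6 -> on_hand[A=14 B=45 C=21 D=30] avail[A=14 B=43 C=8 D=30] open={R7,R8,R9}
Step 16: reserve R10 D 6 -> on_hand[A=14 B=45 C=21 D=30] avail[A=14 B=43 C=8 D=24] open={R10,R7,R8,R9}
Step 17: cancel R8 -> on_hand[A=14 B=45 C=21 D=30] avail[A=14 B=43 C=16 D=24] open={R10,R7,R9}
Step 18: reserve R11 A 6 -> on_hand[A=14 B=45 C=21 D=30] avail[A=8 B=43 C=16 D=24] open={R10,R11,R7,R9}
Step 19: reserve R12 B 2 -> on_hand[A=14 B=45 C=21 D=30] avail[A=8 B=41 C=16 D=24] open={R10,R11,R12,R7,R9}
Step 20: commit R11 -> on_hand[A=8 B=45 C=21 D=30] avail[A=8 B=41 C=16 D=24] open={R10,R12,R7,R9}
Step 21: commit R12 -> on_hand[A=8 B=43 C=21 D=30] avail[A=8 B=41 C=16 D=24] open={R10,R7,R9}
Step 22: cancel R9 -> on_hand[A=8 B=43 C=21 D=30] avail[A=8 B=43 C=16 D=24] open={R10,R7}
Step 23: reserve R13 A 2 -> on_hand[A=8 B=43 C=21 D=30] avail[A=6 B=43 C=16 D=24] open={R10,R13,R7}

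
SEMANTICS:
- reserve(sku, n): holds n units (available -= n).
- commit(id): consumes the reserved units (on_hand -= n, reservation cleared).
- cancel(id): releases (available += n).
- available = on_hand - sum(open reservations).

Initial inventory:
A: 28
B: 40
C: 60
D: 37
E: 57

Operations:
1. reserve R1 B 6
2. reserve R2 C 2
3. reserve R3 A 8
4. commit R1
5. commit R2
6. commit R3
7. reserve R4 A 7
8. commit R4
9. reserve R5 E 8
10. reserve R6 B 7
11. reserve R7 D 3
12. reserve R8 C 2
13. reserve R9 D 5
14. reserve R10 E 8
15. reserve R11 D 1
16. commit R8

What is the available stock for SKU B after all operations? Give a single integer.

Step 1: reserve R1 B 6 -> on_hand[A=28 B=40 C=60 D=37 E=57] avail[A=28 B=34 C=60 D=37 E=57] open={R1}
Step 2: reserve R2 C 2 -> on_hand[A=28 B=40 C=60 D=37 E=57] avail[A=28 B=34 C=58 D=37 E=57] open={R1,R2}
Step 3: reserve R3 A 8 -> on_hand[A=28 B=40 C=60 D=37 E=57] avail[A=20 B=34 C=58 D=37 E=57] open={R1,R2,R3}
Step 4: commit R1 -> on_hand[A=28 B=34 C=60 D=37 E=57] avail[A=20 B=34 C=58 D=37 E=57] open={R2,R3}
Step 5: commit R2 -> on_hand[A=28 B=34 C=58 D=37 E=57] avail[A=20 B=34 C=58 D=37 E=57] open={R3}
Step 6: commit R3 -> on_hand[A=20 B=34 C=58 D=37 E=57] avail[A=20 B=34 C=58 D=37 E=57] open={}
Step 7: reserve R4 A 7 -> on_hand[A=20 B=34 C=58 D=37 E=57] avail[A=13 B=34 C=58 D=37 E=57] open={R4}
Step 8: commit R4 -> on_hand[A=13 B=34 C=58 D=37 E=57] avail[A=13 B=34 C=58 D=37 E=57] open={}
Step 9: reserve R5 E 8 -> on_hand[A=13 B=34 C=58 D=37 E=57] avail[A=13 B=34 C=58 D=37 E=49] open={R5}
Step 10: reserve R6 B 7 -> on_hand[A=13 B=34 C=58 D=37 E=57] avail[A=13 B=27 C=58 D=37 E=49] open={R5,R6}
Step 11: reserve R7 D 3 -> on_hand[A=13 B=34 C=58 D=37 E=57] avail[A=13 B=27 C=58 D=34 E=49] open={R5,R6,R7}
Step 12: reserve R8 C 2 -> on_hand[A=13 B=34 C=58 D=37 E=57] avail[A=13 B=27 C=56 D=34 E=49] open={R5,R6,R7,R8}
Step 13: reserve R9 D 5 -> on_hand[A=13 B=34 C=58 D=37 E=57] avail[A=13 B=27 C=56 D=29 E=49] open={R5,R6,R7,R8,R9}
Step 14: reserve R10 E 8 -> on_hand[A=13 B=34 C=58 D=37 E=57] avail[A=13 B=27 C=56 D=29 E=41] open={R10,R5,R6,R7,R8,R9}
Step 15: reserve R11 D 1 -> on_hand[A=13 B=34 C=58 D=37 E=57] avail[A=13 B=27 C=56 D=28 E=41] open={R10,R11,R5,R6,R7,R8,R9}
Step 16: commit R8 -> on_hand[A=13 B=34 C=56 D=37 E=57] avail[A=13 B=27 C=56 D=28 E=41] open={R10,R11,R5,R6,R7,R9}
Final available[B] = 27

Answer: 27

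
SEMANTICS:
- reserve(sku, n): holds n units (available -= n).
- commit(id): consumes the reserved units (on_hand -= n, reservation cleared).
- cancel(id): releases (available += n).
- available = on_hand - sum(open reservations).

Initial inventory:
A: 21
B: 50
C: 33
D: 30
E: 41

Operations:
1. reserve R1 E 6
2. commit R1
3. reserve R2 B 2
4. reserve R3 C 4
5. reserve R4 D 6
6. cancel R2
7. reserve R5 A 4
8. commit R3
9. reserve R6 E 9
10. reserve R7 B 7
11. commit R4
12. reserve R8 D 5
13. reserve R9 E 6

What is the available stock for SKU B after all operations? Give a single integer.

Answer: 43

Derivation:
Step 1: reserve R1 E 6 -> on_hand[A=21 B=50 C=33 D=30 E=41] avail[A=21 B=50 C=33 D=30 E=35] open={R1}
Step 2: commit R1 -> on_hand[A=21 B=50 C=33 D=30 E=35] avail[A=21 B=50 C=33 D=30 E=35] open={}
Step 3: reserve R2 B 2 -> on_hand[A=21 B=50 C=33 D=30 E=35] avail[A=21 B=48 C=33 D=30 E=35] open={R2}
Step 4: reserve R3 C 4 -> on_hand[A=21 B=50 C=33 D=30 E=35] avail[A=21 B=48 C=29 D=30 E=35] open={R2,R3}
Step 5: reserve R4 D 6 -> on_hand[A=21 B=50 C=33 D=30 E=35] avail[A=21 B=48 C=29 D=24 E=35] open={R2,R3,R4}
Step 6: cancel R2 -> on_hand[A=21 B=50 C=33 D=30 E=35] avail[A=21 B=50 C=29 D=24 E=35] open={R3,R4}
Step 7: reserve R5 A 4 -> on_hand[A=21 B=50 C=33 D=30 E=35] avail[A=17 B=50 C=29 D=24 E=35] open={R3,R4,R5}
Step 8: commit R3 -> on_hand[A=21 B=50 C=29 D=30 E=35] avail[A=17 B=50 C=29 D=24 E=35] open={R4,R5}
Step 9: reserve R6 E 9 -> on_hand[A=21 B=50 C=29 D=30 E=35] avail[A=17 B=50 C=29 D=24 E=26] open={R4,R5,R6}
Step 10: reserve R7 B 7 -> on_hand[A=21 B=50 C=29 D=30 E=35] avail[A=17 B=43 C=29 D=24 E=26] open={R4,R5,R6,R7}
Step 11: commit R4 -> on_hand[A=21 B=50 C=29 D=24 E=35] avail[A=17 B=43 C=29 D=24 E=26] open={R5,R6,R7}
Step 12: reserve R8 D 5 -> on_hand[A=21 B=50 C=29 D=24 E=35] avail[A=17 B=43 C=29 D=19 E=26] open={R5,R6,R7,R8}
Step 13: reserve R9 E 6 -> on_hand[A=21 B=50 C=29 D=24 E=35] avail[A=17 B=43 C=29 D=19 E=20] open={R5,R6,R7,R8,R9}
Final available[B] = 43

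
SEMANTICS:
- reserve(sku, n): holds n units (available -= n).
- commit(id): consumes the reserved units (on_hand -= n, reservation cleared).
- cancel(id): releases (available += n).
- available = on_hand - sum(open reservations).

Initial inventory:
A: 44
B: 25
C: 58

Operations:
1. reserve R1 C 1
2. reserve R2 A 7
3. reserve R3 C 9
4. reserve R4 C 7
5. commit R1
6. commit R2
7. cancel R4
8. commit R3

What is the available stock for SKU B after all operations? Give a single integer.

Answer: 25

Derivation:
Step 1: reserve R1 C 1 -> on_hand[A=44 B=25 C=58] avail[A=44 B=25 C=57] open={R1}
Step 2: reserve R2 A 7 -> on_hand[A=44 B=25 C=58] avail[A=37 B=25 C=57] open={R1,R2}
Step 3: reserve R3 C 9 -> on_hand[A=44 B=25 C=58] avail[A=37 B=25 C=48] open={R1,R2,R3}
Step 4: reserve R4 C 7 -> on_hand[A=44 B=25 C=58] avail[A=37 B=25 C=41] open={R1,R2,R3,R4}
Step 5: commit R1 -> on_hand[A=44 B=25 C=57] avail[A=37 B=25 C=41] open={R2,R3,R4}
Step 6: commit R2 -> on_hand[A=37 B=25 C=57] avail[A=37 B=25 C=41] open={R3,R4}
Step 7: cancel R4 -> on_hand[A=37 B=25 C=57] avail[A=37 B=25 C=48] open={R3}
Step 8: commit R3 -> on_hand[A=37 B=25 C=48] avail[A=37 B=25 C=48] open={}
Final available[B] = 25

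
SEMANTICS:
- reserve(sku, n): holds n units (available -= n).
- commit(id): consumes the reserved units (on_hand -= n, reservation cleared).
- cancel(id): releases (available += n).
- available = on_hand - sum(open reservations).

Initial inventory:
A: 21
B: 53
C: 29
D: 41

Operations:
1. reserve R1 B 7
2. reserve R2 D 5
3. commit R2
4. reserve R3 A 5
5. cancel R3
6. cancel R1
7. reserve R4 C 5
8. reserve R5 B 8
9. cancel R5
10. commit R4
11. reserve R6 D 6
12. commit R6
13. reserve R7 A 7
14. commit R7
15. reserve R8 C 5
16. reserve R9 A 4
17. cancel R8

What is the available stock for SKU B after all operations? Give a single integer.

Answer: 53

Derivation:
Step 1: reserve R1 B 7 -> on_hand[A=21 B=53 C=29 D=41] avail[A=21 B=46 C=29 D=41] open={R1}
Step 2: reserve R2 D 5 -> on_hand[A=21 B=53 C=29 D=41] avail[A=21 B=46 C=29 D=36] open={R1,R2}
Step 3: commit R2 -> on_hand[A=21 B=53 C=29 D=36] avail[A=21 B=46 C=29 D=36] open={R1}
Step 4: reserve R3 A 5 -> on_hand[A=21 B=53 C=29 D=36] avail[A=16 B=46 C=29 D=36] open={R1,R3}
Step 5: cancel R3 -> on_hand[A=21 B=53 C=29 D=36] avail[A=21 B=46 C=29 D=36] open={R1}
Step 6: cancel R1 -> on_hand[A=21 B=53 C=29 D=36] avail[A=21 B=53 C=29 D=36] open={}
Step 7: reserve R4 C 5 -> on_hand[A=21 B=53 C=29 D=36] avail[A=21 B=53 C=24 D=36] open={R4}
Step 8: reserve R5 B 8 -> on_hand[A=21 B=53 C=29 D=36] avail[A=21 B=45 C=24 D=36] open={R4,R5}
Step 9: cancel R5 -> on_hand[A=21 B=53 C=29 D=36] avail[A=21 B=53 C=24 D=36] open={R4}
Step 10: commit R4 -> on_hand[A=21 B=53 C=24 D=36] avail[A=21 B=53 C=24 D=36] open={}
Step 11: reserve R6 D 6 -> on_hand[A=21 B=53 C=24 D=36] avail[A=21 B=53 C=24 D=30] open={R6}
Step 12: commit R6 -> on_hand[A=21 B=53 C=24 D=30] avail[A=21 B=53 C=24 D=30] open={}
Step 13: reserve R7 A 7 -> on_hand[A=21 B=53 C=24 D=30] avail[A=14 B=53 C=24 D=30] open={R7}
Step 14: commit R7 -> on_hand[A=14 B=53 C=24 D=30] avail[A=14 B=53 C=24 D=30] open={}
Step 15: reserve R8 C 5 -> on_hand[A=14 B=53 C=24 D=30] avail[A=14 B=53 C=19 D=30] open={R8}
Step 16: reserve R9 A 4 -> on_hand[A=14 B=53 C=24 D=30] avail[A=10 B=53 C=19 D=30] open={R8,R9}
Step 17: cancel R8 -> on_hand[A=14 B=53 C=24 D=30] avail[A=10 B=53 C=24 D=30] open={R9}
Final available[B] = 53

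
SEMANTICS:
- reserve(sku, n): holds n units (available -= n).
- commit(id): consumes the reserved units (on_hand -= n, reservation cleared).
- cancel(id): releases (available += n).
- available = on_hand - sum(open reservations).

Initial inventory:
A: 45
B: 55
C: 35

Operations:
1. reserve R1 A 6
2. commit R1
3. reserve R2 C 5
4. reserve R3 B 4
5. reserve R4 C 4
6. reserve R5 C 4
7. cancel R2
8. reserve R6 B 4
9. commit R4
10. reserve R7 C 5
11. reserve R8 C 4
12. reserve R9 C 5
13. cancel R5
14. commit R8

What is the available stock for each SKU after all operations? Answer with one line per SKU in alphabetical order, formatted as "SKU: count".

Answer: A: 39
B: 47
C: 17

Derivation:
Step 1: reserve R1 A 6 -> on_hand[A=45 B=55 C=35] avail[A=39 B=55 C=35] open={R1}
Step 2: commit R1 -> on_hand[A=39 B=55 C=35] avail[A=39 B=55 C=35] open={}
Step 3: reserve R2 C 5 -> on_hand[A=39 B=55 C=35] avail[A=39 B=55 C=30] open={R2}
Step 4: reserve R3 B 4 -> on_hand[A=39 B=55 C=35] avail[A=39 B=51 C=30] open={R2,R3}
Step 5: reserve R4 C 4 -> on_hand[A=39 B=55 C=35] avail[A=39 B=51 C=26] open={R2,R3,R4}
Step 6: reserve R5 C 4 -> on_hand[A=39 B=55 C=35] avail[A=39 B=51 C=22] open={R2,R3,R4,R5}
Step 7: cancel R2 -> on_hand[A=39 B=55 C=35] avail[A=39 B=51 C=27] open={R3,R4,R5}
Step 8: reserve R6 B 4 -> on_hand[A=39 B=55 C=35] avail[A=39 B=47 C=27] open={R3,R4,R5,R6}
Step 9: commit R4 -> on_hand[A=39 B=55 C=31] avail[A=39 B=47 C=27] open={R3,R5,R6}
Step 10: reserve R7 C 5 -> on_hand[A=39 B=55 C=31] avail[A=39 B=47 C=22] open={R3,R5,R6,R7}
Step 11: reserve R8 C 4 -> on_hand[A=39 B=55 C=31] avail[A=39 B=47 C=18] open={R3,R5,R6,R7,R8}
Step 12: reserve R9 C 5 -> on_hand[A=39 B=55 C=31] avail[A=39 B=47 C=13] open={R3,R5,R6,R7,R8,R9}
Step 13: cancel R5 -> on_hand[A=39 B=55 C=31] avail[A=39 B=47 C=17] open={R3,R6,R7,R8,R9}
Step 14: commit R8 -> on_hand[A=39 B=55 C=27] avail[A=39 B=47 C=17] open={R3,R6,R7,R9}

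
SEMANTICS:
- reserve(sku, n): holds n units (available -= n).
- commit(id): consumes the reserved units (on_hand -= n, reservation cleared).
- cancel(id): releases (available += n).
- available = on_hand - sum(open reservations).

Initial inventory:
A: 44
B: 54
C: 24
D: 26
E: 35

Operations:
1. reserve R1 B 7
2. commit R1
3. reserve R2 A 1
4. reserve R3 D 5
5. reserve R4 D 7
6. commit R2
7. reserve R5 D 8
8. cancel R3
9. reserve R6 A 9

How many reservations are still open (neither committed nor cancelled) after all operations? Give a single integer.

Step 1: reserve R1 B 7 -> on_hand[A=44 B=54 C=24 D=26 E=35] avail[A=44 B=47 C=24 D=26 E=35] open={R1}
Step 2: commit R1 -> on_hand[A=44 B=47 C=24 D=26 E=35] avail[A=44 B=47 C=24 D=26 E=35] open={}
Step 3: reserve R2 A 1 -> on_hand[A=44 B=47 C=24 D=26 E=35] avail[A=43 B=47 C=24 D=26 E=35] open={R2}
Step 4: reserve R3 D 5 -> on_hand[A=44 B=47 C=24 D=26 E=35] avail[A=43 B=47 C=24 D=21 E=35] open={R2,R3}
Step 5: reserve R4 D 7 -> on_hand[A=44 B=47 C=24 D=26 E=35] avail[A=43 B=47 C=24 D=14 E=35] open={R2,R3,R4}
Step 6: commit R2 -> on_hand[A=43 B=47 C=24 D=26 E=35] avail[A=43 B=47 C=24 D=14 E=35] open={R3,R4}
Step 7: reserve R5 D 8 -> on_hand[A=43 B=47 C=24 D=26 E=35] avail[A=43 B=47 C=24 D=6 E=35] open={R3,R4,R5}
Step 8: cancel R3 -> on_hand[A=43 B=47 C=24 D=26 E=35] avail[A=43 B=47 C=24 D=11 E=35] open={R4,R5}
Step 9: reserve R6 A 9 -> on_hand[A=43 B=47 C=24 D=26 E=35] avail[A=34 B=47 C=24 D=11 E=35] open={R4,R5,R6}
Open reservations: ['R4', 'R5', 'R6'] -> 3

Answer: 3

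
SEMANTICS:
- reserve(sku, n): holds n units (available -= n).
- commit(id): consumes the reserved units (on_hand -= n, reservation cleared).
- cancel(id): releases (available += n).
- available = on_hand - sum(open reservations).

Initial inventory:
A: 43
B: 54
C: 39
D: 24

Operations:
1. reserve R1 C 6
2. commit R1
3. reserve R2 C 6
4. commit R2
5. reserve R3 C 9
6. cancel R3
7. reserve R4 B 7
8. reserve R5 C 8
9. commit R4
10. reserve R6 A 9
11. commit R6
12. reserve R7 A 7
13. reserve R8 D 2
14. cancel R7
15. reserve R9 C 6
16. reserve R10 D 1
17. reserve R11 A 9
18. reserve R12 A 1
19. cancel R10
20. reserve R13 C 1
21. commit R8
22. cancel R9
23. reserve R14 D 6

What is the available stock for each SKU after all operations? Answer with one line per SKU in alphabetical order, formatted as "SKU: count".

Answer: A: 24
B: 47
C: 18
D: 16

Derivation:
Step 1: reserve R1 C 6 -> on_hand[A=43 B=54 C=39 D=24] avail[A=43 B=54 C=33 D=24] open={R1}
Step 2: commit R1 -> on_hand[A=43 B=54 C=33 D=24] avail[A=43 B=54 C=33 D=24] open={}
Step 3: reserve R2 C 6 -> on_hand[A=43 B=54 C=33 D=24] avail[A=43 B=54 C=27 D=24] open={R2}
Step 4: commit R2 -> on_hand[A=43 B=54 C=27 D=24] avail[A=43 B=54 C=27 D=24] open={}
Step 5: reserve R3 C 9 -> on_hand[A=43 B=54 C=27 D=24] avail[A=43 B=54 C=18 D=24] open={R3}
Step 6: cancel R3 -> on_hand[A=43 B=54 C=27 D=24] avail[A=43 B=54 C=27 D=24] open={}
Step 7: reserve R4 B 7 -> on_hand[A=43 B=54 C=27 D=24] avail[A=43 B=47 C=27 D=24] open={R4}
Step 8: reserve R5 C 8 -> on_hand[A=43 B=54 C=27 D=24] avail[A=43 B=47 C=19 D=24] open={R4,R5}
Step 9: commit R4 -> on_hand[A=43 B=47 C=27 D=24] avail[A=43 B=47 C=19 D=24] open={R5}
Step 10: reserve R6 A 9 -> on_hand[A=43 B=47 C=27 D=24] avail[A=34 B=47 C=19 D=24] open={R5,R6}
Step 11: commit R6 -> on_hand[A=34 B=47 C=27 D=24] avail[A=34 B=47 C=19 D=24] open={R5}
Step 12: reserve R7 A 7 -> on_hand[A=34 B=47 C=27 D=24] avail[A=27 B=47 C=19 D=24] open={R5,R7}
Step 13: reserve R8 D 2 -> on_hand[A=34 B=47 C=27 D=24] avail[A=27 B=47 C=19 D=22] open={R5,R7,R8}
Step 14: cancel R7 -> on_hand[A=34 B=47 C=27 D=24] avail[A=34 B=47 C=19 D=22] open={R5,R8}
Step 15: reserve R9 C 6 -> on_hand[A=34 B=47 C=27 D=24] avail[A=34 B=47 C=13 D=22] open={R5,R8,R9}
Step 16: reserve R10 D 1 -> on_hand[A=34 B=47 C=27 D=24] avail[A=34 B=47 C=13 D=21] open={R10,R5,R8,R9}
Step 17: reserve R11 A 9 -> on_hand[A=34 B=47 C=27 D=24] avail[A=25 B=47 C=13 D=21] open={R10,R11,R5,R8,R9}
Step 18: reserve R12 A 1 -> on_hand[A=34 B=47 C=27 D=24] avail[A=24 B=47 C=13 D=21] open={R10,R11,R12,R5,R8,R9}
Step 19: cancel R10 -> on_hand[A=34 B=47 C=27 D=24] avail[A=24 B=47 C=13 D=22] open={R11,R12,R5,R8,R9}
Step 20: reserve R13 C 1 -> on_hand[A=34 B=47 C=27 D=24] avail[A=24 B=47 C=12 D=22] open={R11,R12,R13,R5,R8,R9}
Step 21: commit R8 -> on_hand[A=34 B=47 C=27 D=22] avail[A=24 B=47 C=12 D=22] open={R11,R12,R13,R5,R9}
Step 22: cancel R9 -> on_hand[A=34 B=47 C=27 D=22] avail[A=24 B=47 C=18 D=22] open={R11,R12,R13,R5}
Step 23: reserve R14 D 6 -> on_hand[A=34 B=47 C=27 D=22] avail[A=24 B=47 C=18 D=16] open={R11,R12,R13,R14,R5}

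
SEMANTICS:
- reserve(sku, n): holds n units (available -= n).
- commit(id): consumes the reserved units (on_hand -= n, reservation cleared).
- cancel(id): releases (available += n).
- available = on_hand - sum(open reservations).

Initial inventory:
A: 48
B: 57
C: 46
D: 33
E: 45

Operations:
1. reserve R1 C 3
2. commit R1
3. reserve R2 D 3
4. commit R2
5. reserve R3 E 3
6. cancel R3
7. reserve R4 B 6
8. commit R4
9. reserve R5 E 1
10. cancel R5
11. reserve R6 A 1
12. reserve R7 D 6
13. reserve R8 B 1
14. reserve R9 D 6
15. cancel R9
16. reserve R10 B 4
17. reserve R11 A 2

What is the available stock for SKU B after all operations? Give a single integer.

Step 1: reserve R1 C 3 -> on_hand[A=48 B=57 C=46 D=33 E=45] avail[A=48 B=57 C=43 D=33 E=45] open={R1}
Step 2: commit R1 -> on_hand[A=48 B=57 C=43 D=33 E=45] avail[A=48 B=57 C=43 D=33 E=45] open={}
Step 3: reserve R2 D 3 -> on_hand[A=48 B=57 C=43 D=33 E=45] avail[A=48 B=57 C=43 D=30 E=45] open={R2}
Step 4: commit R2 -> on_hand[A=48 B=57 C=43 D=30 E=45] avail[A=48 B=57 C=43 D=30 E=45] open={}
Step 5: reserve R3 E 3 -> on_hand[A=48 B=57 C=43 D=30 E=45] avail[A=48 B=57 C=43 D=30 E=42] open={R3}
Step 6: cancel R3 -> on_hand[A=48 B=57 C=43 D=30 E=45] avail[A=48 B=57 C=43 D=30 E=45] open={}
Step 7: reserve R4 B 6 -> on_hand[A=48 B=57 C=43 D=30 E=45] avail[A=48 B=51 C=43 D=30 E=45] open={R4}
Step 8: commit R4 -> on_hand[A=48 B=51 C=43 D=30 E=45] avail[A=48 B=51 C=43 D=30 E=45] open={}
Step 9: reserve R5 E 1 -> on_hand[A=48 B=51 C=43 D=30 E=45] avail[A=48 B=51 C=43 D=30 E=44] open={R5}
Step 10: cancel R5 -> on_hand[A=48 B=51 C=43 D=30 E=45] avail[A=48 B=51 C=43 D=30 E=45] open={}
Step 11: reserve R6 A 1 -> on_hand[A=48 B=51 C=43 D=30 E=45] avail[A=47 B=51 C=43 D=30 E=45] open={R6}
Step 12: reserve R7 D 6 -> on_hand[A=48 B=51 C=43 D=30 E=45] avail[A=47 B=51 C=43 D=24 E=45] open={R6,R7}
Step 13: reserve R8 B 1 -> on_hand[A=48 B=51 C=43 D=30 E=45] avail[A=47 B=50 C=43 D=24 E=45] open={R6,R7,R8}
Step 14: reserve R9 D 6 -> on_hand[A=48 B=51 C=43 D=30 E=45] avail[A=47 B=50 C=43 D=18 E=45] open={R6,R7,R8,R9}
Step 15: cancel R9 -> on_hand[A=48 B=51 C=43 D=30 E=45] avail[A=47 B=50 C=43 D=24 E=45] open={R6,R7,R8}
Step 16: reserve R10 B 4 -> on_hand[A=48 B=51 C=43 D=30 E=45] avail[A=47 B=46 C=43 D=24 E=45] open={R10,R6,R7,R8}
Step 17: reserve R11 A 2 -> on_hand[A=48 B=51 C=43 D=30 E=45] avail[A=45 B=46 C=43 D=24 E=45] open={R10,R11,R6,R7,R8}
Final available[B] = 46

Answer: 46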